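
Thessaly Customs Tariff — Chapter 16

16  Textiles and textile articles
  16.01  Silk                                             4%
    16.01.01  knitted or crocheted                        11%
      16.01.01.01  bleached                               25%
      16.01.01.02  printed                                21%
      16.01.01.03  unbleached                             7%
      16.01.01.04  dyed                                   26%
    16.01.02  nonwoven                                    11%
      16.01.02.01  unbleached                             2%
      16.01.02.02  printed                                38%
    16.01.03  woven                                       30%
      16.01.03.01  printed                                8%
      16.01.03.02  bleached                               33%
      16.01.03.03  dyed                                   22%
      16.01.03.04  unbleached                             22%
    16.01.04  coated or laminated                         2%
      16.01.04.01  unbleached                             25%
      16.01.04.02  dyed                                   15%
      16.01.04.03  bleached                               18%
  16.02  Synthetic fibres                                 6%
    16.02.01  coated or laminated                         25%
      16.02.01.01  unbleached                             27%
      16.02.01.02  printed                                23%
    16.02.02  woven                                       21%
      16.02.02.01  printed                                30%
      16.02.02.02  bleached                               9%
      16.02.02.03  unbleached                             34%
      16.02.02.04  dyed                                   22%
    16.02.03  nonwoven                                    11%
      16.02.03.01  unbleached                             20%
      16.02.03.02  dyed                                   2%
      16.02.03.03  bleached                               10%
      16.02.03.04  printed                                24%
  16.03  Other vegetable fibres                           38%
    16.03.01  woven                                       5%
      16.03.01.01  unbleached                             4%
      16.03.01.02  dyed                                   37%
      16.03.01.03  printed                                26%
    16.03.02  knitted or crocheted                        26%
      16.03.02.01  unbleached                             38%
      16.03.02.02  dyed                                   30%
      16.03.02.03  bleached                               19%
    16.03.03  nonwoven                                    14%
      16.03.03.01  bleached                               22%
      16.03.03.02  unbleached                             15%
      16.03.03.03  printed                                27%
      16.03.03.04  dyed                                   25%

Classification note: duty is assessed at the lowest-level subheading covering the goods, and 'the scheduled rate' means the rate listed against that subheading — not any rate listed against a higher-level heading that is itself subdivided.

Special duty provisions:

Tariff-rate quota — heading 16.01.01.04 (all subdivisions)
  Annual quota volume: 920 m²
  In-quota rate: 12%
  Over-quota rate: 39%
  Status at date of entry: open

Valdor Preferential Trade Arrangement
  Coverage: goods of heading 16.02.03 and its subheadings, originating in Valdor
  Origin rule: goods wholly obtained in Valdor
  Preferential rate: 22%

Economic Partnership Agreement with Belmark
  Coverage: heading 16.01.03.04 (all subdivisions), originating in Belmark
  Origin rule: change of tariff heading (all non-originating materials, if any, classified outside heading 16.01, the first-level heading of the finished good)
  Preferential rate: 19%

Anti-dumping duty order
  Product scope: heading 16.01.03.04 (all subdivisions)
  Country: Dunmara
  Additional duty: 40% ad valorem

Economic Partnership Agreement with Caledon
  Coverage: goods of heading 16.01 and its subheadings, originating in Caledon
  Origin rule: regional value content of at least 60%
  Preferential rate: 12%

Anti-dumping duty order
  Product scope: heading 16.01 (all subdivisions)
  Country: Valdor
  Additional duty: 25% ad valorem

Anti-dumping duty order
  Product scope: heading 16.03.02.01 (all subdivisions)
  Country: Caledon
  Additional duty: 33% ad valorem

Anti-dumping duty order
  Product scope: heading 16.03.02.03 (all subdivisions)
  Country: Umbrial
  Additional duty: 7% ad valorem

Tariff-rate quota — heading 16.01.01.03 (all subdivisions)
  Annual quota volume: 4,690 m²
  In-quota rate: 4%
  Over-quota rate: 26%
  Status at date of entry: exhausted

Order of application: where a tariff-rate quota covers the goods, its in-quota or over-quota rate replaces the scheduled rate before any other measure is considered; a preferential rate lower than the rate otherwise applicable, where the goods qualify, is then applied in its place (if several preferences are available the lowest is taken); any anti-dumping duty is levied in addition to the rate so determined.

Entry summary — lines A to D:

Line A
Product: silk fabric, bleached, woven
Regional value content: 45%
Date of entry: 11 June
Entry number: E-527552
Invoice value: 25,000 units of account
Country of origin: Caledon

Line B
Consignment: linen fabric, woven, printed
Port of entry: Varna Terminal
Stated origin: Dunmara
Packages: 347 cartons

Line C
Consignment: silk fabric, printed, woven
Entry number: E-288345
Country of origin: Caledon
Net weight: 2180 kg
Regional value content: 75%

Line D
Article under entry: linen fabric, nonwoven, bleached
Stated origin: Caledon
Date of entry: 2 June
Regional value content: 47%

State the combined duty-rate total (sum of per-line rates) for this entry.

89%

Line A: silk → 16.01; woven → 16.01.03; bleached → 16.01.03.02. Scheduled 33%. Caledon agreement on 16.01: RVC < 60%. → 33%.
Line B: linen → 16.03; woven → 16.03.01; printed → 16.03.01.03. Scheduled 26%. No special measure applies. → 26%.
Line C: silk → 16.01; woven → 16.01.03; printed → 16.01.03.01. Scheduled 8%. Caledon agreement on 16.01: RVC ≥ 60% → 12% available; preference 12% not lower than 8% → no reduction. → 8%.
Line D: linen → 16.03; nonwoven → 16.03.03; bleached → 16.03.03.01. Scheduled 22%. Caledon agreement on 16.01: 16.03.03.01 not covered. → 22%.
Sum: 33% + 26% + 8% + 22% = 89%.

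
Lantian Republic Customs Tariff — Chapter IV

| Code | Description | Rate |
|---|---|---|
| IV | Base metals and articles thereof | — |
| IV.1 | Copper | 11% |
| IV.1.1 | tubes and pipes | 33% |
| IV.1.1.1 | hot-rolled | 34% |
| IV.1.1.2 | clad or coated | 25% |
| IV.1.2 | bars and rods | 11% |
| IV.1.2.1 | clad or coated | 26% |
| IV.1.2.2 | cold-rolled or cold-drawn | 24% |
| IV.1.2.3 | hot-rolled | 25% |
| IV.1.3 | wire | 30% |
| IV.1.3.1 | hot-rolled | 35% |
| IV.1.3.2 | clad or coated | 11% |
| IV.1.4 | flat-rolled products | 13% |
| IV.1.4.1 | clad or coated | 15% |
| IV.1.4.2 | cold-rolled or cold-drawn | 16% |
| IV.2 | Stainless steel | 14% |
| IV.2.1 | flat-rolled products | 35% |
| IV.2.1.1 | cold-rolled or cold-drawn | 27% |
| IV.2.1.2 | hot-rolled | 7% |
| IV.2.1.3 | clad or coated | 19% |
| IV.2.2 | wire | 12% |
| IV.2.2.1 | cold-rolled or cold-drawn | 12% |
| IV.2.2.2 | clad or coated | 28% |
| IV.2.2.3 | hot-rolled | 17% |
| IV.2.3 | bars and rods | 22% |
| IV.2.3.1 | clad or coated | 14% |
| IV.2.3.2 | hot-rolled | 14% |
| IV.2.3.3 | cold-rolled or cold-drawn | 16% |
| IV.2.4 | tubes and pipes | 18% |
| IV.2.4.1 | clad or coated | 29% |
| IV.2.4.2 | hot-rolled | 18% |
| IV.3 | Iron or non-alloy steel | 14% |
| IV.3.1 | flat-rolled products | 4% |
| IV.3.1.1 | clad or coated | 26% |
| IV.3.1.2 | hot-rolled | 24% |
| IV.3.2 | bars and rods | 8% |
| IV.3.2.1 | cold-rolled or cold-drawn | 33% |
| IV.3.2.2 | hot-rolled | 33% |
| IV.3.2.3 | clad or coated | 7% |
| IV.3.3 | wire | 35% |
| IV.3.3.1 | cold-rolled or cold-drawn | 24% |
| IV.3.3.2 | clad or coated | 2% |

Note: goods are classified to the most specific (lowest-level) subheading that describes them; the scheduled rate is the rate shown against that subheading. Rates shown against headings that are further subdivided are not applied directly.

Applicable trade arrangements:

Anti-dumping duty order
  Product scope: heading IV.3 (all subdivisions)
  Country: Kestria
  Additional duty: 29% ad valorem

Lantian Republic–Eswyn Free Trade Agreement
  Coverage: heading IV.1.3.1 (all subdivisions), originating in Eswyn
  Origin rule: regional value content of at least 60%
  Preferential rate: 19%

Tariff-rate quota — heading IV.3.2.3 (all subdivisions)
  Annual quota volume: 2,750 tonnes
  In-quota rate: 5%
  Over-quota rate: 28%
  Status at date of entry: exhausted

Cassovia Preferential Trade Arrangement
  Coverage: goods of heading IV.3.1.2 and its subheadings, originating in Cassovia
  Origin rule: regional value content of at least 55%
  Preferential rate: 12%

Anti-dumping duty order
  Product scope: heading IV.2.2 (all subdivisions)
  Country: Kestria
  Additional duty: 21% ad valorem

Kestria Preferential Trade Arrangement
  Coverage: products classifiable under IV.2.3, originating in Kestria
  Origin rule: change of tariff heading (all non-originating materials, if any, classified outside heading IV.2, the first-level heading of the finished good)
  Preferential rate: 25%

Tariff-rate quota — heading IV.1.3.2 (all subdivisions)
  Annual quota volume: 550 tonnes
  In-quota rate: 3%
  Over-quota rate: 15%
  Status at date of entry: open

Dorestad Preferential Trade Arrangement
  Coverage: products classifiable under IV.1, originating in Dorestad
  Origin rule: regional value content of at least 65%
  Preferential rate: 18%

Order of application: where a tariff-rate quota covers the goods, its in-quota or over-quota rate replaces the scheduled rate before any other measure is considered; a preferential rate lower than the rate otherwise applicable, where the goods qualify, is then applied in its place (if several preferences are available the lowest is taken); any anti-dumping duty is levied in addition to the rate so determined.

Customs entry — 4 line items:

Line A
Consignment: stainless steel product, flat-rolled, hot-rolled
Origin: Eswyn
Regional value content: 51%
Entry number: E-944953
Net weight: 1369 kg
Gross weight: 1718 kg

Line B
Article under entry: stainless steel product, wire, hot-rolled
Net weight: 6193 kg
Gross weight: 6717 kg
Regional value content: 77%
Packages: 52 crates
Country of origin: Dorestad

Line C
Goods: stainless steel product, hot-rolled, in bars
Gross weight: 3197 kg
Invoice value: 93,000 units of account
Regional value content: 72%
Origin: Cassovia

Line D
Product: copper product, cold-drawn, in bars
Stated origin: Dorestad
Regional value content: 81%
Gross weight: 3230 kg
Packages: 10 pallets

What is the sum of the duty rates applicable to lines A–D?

Line A: stainless steel → IV.2; flat-rolled → IV.2.1; hot-rolled → IV.2.1.2. Scheduled 7%. Eswyn agreement on IV.1.3.1: IV.2.1.2 not covered. → 7%.
Line B: stainless steel → IV.2; wire → IV.2.2; hot-rolled → IV.2.2.3. Scheduled 17%. Dorestad agreement on IV.1: IV.2.2.3 not covered. → 17%.
Line C: stainless steel → IV.2; in bars → IV.2.3; hot-rolled → IV.2.3.2. Scheduled 14%. Cassovia agreement on IV.3.1.2: IV.2.3.2 not covered. → 14%.
Line D: copper → IV.1; in bars → IV.1.2; cold-drawn → IV.1.2.2. Scheduled 24%. Dorestad agreement on IV.1: RVC ≥ 65% → 18% available; preferential 18%. → 18%.
Sum: 7% + 17% + 14% + 18% = 56%.

56%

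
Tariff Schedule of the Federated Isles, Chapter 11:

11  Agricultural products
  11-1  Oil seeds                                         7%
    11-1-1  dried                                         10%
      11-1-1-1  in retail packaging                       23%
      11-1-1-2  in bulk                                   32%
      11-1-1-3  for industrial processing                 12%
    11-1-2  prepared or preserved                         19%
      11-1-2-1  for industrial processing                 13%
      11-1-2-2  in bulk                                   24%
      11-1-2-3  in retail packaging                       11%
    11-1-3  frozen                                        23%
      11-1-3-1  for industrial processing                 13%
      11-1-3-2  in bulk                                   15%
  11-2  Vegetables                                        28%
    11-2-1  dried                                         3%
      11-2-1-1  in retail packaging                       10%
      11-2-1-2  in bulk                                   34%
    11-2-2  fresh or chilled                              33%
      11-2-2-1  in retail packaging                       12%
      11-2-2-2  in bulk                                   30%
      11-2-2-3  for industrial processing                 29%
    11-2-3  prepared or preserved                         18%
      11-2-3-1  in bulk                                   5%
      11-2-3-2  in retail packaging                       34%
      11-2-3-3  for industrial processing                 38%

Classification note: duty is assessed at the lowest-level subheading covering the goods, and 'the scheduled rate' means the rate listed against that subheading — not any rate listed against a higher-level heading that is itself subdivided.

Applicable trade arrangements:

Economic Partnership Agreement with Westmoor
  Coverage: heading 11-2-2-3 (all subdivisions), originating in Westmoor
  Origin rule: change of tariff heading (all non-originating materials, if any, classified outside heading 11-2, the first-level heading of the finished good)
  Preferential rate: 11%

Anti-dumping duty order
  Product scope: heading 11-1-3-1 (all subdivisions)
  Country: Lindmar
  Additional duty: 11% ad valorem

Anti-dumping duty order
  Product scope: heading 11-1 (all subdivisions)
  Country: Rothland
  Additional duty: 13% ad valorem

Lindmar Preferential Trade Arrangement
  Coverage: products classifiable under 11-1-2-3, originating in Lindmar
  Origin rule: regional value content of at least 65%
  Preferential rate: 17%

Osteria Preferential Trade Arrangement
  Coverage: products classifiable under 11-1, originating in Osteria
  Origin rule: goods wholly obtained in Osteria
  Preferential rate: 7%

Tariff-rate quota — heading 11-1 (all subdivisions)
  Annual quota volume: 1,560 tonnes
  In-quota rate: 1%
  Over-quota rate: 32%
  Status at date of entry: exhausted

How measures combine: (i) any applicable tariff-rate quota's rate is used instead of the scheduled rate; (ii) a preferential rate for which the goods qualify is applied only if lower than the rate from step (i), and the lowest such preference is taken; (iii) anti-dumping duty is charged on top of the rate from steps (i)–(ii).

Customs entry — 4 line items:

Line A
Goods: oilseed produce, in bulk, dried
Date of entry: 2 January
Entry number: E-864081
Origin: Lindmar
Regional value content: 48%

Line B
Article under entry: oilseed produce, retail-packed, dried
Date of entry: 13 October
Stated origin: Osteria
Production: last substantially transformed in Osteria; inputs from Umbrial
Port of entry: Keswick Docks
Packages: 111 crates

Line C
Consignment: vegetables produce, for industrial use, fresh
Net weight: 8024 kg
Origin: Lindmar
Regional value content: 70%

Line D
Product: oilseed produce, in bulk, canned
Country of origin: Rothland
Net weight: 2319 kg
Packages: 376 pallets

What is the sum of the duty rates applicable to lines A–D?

138%

Line A: oilseed → 11-1; dried → 11-1-1; in bulk → 11-1-1-2. Scheduled 32%. quota on 11-1 exhausted → over-quota 32%; Lindmar agreement on 11-1-2-3: 11-1-1-2 not covered. → 32%.
Line B: oilseed → 11-1; dried → 11-1-1; retail-packed → 11-1-1-1. Scheduled 23%. quota on 11-1 exhausted → over-quota 32%; Osteria agreement on 11-1: not wholly obtained. → 32%.
Line C: vegetables → 11-2; fresh → 11-2-2; for industrial use → 11-2-2-3. Scheduled 29%. Lindmar agreement on 11-1-2-3: 11-2-2-3 not covered. → 29%.
Line D: oilseed → 11-1; canned → 11-1-2; in bulk → 11-1-2-2. Scheduled 24%. quota on 11-1 exhausted → over-quota 32%; anti-dumping (Rothland, 11-1): +13%; total 32% + 13% = 45%. → 45%.
Sum: 32% + 32% + 29% + 45% = 138%.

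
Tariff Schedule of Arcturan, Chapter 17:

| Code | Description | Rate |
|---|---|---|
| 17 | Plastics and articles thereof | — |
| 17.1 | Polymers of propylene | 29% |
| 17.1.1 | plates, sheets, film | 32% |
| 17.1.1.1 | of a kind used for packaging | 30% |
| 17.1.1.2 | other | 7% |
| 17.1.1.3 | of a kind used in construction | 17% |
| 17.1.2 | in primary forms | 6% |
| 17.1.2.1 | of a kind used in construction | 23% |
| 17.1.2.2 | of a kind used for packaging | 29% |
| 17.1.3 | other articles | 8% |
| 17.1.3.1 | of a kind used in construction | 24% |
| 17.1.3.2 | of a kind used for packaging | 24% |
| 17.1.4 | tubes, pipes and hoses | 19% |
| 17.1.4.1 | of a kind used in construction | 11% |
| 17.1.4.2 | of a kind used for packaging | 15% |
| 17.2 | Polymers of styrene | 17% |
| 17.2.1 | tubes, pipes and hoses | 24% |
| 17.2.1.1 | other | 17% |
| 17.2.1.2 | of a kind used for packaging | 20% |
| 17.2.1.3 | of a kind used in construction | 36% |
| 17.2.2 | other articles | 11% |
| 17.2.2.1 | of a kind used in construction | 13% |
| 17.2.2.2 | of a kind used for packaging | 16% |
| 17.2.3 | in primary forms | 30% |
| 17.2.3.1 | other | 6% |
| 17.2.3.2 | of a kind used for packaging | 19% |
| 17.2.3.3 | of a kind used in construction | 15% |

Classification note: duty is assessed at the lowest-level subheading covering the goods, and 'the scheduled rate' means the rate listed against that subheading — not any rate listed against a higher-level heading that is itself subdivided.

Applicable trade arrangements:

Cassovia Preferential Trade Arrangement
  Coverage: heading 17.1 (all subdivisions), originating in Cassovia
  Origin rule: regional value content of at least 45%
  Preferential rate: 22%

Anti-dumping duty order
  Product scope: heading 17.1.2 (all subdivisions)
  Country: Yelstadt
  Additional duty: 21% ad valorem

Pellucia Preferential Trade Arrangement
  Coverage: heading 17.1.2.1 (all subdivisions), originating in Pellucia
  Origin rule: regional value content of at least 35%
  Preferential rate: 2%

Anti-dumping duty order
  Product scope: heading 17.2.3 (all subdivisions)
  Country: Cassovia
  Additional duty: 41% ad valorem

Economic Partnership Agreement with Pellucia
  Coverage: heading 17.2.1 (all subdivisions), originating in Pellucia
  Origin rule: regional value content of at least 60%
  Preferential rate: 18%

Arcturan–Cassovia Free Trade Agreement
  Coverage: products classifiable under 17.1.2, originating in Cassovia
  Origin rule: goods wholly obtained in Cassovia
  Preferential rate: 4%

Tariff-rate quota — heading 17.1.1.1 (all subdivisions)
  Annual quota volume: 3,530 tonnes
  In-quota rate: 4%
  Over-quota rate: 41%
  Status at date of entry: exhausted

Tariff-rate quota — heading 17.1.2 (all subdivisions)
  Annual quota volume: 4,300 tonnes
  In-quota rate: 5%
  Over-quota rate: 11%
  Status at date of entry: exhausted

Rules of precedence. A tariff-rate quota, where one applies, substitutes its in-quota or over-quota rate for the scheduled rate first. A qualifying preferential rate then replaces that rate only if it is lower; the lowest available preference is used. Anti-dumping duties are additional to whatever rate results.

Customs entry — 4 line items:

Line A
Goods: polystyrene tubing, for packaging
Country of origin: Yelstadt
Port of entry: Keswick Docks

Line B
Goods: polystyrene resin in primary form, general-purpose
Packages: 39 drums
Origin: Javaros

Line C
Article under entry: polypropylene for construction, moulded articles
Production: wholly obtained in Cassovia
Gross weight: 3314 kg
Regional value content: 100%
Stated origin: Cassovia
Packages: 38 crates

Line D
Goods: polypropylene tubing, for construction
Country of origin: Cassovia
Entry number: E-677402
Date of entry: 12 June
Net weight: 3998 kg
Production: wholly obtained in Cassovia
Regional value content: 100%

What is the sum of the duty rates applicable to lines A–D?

59%

Line A: polystyrene → 17.2; tubing → 17.2.1; for packaging → 17.2.1.2. Scheduled 20%. No special measure applies. → 20%.
Line B: polystyrene → 17.2; resin in primary form → 17.2.3; general-purpose → 17.2.3.1. Scheduled 6%. No special measure applies. → 6%.
Line C: polypropylene → 17.1; moulded articles → 17.1.3; for construction → 17.1.3.1. Scheduled 24%. Cassovia agreement on 17.1: RVC ≥ 45% → 22% available; Cassovia agreement on 17.1.2: 17.1.3.1 not covered; preferential 22%. → 22%.
Line D: polypropylene → 17.1; tubing → 17.1.4; for construction → 17.1.4.1. Scheduled 11%. Cassovia agreement on 17.1: RVC ≥ 45% → 22% available; Cassovia agreement on 17.1.2: 17.1.4.1 not covered; preference 22% not lower than 11% → no reduction. → 11%.
Sum: 20% + 6% + 22% + 11% = 59%.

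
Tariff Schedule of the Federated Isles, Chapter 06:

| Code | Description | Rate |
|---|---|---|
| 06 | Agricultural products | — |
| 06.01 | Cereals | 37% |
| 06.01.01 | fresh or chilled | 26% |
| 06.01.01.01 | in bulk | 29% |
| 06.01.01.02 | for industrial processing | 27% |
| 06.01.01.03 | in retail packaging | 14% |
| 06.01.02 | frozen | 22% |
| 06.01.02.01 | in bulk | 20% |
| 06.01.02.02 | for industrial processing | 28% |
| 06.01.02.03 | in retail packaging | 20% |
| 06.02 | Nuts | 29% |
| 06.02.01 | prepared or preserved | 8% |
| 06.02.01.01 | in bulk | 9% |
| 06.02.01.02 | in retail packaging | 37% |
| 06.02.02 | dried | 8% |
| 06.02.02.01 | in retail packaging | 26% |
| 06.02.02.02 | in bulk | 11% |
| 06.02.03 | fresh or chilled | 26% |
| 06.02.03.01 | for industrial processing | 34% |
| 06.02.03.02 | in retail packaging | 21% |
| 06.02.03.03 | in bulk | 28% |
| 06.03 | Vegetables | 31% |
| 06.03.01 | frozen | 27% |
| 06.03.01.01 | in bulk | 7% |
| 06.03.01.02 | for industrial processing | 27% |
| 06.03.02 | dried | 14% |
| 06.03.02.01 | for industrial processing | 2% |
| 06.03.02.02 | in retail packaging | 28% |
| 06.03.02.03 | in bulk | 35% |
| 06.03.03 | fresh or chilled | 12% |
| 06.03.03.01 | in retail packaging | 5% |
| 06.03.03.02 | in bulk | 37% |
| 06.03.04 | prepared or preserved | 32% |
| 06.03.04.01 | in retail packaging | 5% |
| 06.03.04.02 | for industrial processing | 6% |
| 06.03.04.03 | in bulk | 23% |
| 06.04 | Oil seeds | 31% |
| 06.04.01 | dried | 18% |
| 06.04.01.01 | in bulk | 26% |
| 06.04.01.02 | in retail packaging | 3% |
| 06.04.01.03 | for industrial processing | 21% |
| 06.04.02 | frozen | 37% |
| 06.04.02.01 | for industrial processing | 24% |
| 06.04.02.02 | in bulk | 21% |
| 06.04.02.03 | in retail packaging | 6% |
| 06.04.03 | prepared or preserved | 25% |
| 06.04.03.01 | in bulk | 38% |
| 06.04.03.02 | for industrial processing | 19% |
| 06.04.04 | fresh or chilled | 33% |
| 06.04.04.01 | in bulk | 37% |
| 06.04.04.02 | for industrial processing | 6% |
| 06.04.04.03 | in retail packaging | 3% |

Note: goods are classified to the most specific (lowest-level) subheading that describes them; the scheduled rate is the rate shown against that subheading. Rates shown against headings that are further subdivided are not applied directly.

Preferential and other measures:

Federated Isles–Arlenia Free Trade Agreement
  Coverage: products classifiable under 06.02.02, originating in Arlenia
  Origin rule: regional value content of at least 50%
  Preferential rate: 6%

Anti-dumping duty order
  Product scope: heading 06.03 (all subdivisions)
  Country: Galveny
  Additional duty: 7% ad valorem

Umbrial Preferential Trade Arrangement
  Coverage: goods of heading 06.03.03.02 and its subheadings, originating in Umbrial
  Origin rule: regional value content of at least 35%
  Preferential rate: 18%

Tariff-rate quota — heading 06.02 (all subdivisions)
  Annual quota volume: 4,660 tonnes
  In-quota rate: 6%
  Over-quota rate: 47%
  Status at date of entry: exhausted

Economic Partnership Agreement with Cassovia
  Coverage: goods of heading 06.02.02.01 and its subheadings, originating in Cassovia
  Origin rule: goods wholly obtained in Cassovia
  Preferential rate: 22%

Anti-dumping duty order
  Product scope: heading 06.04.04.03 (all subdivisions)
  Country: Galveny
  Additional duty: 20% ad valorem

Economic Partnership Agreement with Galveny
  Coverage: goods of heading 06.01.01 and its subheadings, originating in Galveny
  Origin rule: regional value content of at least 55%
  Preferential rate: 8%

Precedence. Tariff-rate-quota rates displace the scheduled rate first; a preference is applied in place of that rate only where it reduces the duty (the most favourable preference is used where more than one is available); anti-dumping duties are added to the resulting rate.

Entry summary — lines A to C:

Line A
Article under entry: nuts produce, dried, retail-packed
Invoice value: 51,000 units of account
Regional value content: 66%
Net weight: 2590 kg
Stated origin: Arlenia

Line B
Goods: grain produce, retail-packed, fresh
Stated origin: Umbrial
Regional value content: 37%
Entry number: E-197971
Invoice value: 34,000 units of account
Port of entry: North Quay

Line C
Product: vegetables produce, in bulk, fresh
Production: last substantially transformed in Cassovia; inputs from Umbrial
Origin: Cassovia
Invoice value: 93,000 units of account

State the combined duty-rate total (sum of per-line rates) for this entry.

Line A: nuts → 06.02; dried → 06.02.02; retail-packed → 06.02.02.01. Scheduled 26%. quota on 06.02 exhausted → over-quota 47%; Arlenia agreement on 06.02.02: RVC ≥ 50% → 6% available; preferential 6%. → 6%.
Line B: grain → 06.01; fresh → 06.01.01; retail-packed → 06.01.01.03. Scheduled 14%. Umbrial agreement on 06.03.03.02: 06.01.01.03 not covered. → 14%.
Line C: vegetables → 06.03; fresh → 06.03.03; in bulk → 06.03.03.02. Scheduled 37%. Cassovia agreement on 06.02.02.01: 06.03.03.02 not covered. → 37%.
Sum: 6% + 14% + 37% = 57%.

57%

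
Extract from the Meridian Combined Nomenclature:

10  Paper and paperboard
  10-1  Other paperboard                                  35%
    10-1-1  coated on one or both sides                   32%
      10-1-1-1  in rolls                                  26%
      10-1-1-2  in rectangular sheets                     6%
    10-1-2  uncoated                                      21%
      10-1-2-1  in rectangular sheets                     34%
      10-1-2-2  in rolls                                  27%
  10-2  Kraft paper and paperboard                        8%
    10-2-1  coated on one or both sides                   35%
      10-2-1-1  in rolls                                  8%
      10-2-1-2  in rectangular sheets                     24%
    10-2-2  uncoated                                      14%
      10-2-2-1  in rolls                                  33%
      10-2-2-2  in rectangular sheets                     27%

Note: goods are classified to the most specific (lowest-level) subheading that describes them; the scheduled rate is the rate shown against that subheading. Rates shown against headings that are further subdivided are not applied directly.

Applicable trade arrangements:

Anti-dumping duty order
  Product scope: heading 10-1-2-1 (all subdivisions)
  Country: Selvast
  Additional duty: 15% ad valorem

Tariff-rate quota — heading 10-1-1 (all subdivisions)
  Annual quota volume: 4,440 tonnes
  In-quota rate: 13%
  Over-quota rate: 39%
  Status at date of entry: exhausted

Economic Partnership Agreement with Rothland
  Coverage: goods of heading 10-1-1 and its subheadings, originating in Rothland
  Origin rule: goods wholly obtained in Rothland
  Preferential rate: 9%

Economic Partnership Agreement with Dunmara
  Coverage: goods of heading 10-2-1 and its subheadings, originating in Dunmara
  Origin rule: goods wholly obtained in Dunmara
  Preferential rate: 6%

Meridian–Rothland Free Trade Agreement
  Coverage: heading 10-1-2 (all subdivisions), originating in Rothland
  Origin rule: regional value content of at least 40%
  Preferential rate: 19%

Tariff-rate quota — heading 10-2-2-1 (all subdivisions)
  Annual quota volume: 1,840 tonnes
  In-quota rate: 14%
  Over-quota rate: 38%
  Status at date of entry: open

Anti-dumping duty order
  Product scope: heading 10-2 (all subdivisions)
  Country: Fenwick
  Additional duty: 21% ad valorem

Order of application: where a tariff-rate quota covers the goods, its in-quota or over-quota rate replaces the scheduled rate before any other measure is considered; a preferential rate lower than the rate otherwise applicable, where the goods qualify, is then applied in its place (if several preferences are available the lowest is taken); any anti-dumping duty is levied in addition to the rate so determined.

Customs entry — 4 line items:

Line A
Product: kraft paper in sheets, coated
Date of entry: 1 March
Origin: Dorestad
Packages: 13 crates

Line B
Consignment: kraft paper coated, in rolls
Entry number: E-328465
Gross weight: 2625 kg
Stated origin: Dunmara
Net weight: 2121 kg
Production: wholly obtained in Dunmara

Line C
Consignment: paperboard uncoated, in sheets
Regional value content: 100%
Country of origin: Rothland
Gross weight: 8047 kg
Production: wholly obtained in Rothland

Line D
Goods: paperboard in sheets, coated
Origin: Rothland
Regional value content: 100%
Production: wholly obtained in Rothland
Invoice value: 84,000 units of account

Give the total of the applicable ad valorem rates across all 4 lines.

58%

Line A: kraft paper → 10-2; coated → 10-2-1; in sheets → 10-2-1-2. Scheduled 24%. No special measure applies. → 24%.
Line B: kraft paper → 10-2; coated → 10-2-1; in rolls → 10-2-1-1. Scheduled 8%. Dunmara agreement on 10-2-1: wholly obtained → 6% available; preferential 6%. → 6%.
Line C: paperboard → 10-1; uncoated → 10-1-2; in sheets → 10-1-2-1. Scheduled 34%. Rothland agreement on 10-1-1: 10-1-2-1 not covered; Rothland agreement on 10-1-2: RVC ≥ 40% → 19% available; preferential 19%. → 19%.
Line D: paperboard → 10-1; coated → 10-1-1; in sheets → 10-1-1-2. Scheduled 6%. quota on 10-1-1 exhausted → over-quota 39%; Rothland agreement on 10-1-1: wholly obtained → 9% available; Rothland agreement on 10-1-2: 10-1-1-2 not covered; preferential 9%. → 9%.
Sum: 24% + 6% + 19% + 9% = 58%.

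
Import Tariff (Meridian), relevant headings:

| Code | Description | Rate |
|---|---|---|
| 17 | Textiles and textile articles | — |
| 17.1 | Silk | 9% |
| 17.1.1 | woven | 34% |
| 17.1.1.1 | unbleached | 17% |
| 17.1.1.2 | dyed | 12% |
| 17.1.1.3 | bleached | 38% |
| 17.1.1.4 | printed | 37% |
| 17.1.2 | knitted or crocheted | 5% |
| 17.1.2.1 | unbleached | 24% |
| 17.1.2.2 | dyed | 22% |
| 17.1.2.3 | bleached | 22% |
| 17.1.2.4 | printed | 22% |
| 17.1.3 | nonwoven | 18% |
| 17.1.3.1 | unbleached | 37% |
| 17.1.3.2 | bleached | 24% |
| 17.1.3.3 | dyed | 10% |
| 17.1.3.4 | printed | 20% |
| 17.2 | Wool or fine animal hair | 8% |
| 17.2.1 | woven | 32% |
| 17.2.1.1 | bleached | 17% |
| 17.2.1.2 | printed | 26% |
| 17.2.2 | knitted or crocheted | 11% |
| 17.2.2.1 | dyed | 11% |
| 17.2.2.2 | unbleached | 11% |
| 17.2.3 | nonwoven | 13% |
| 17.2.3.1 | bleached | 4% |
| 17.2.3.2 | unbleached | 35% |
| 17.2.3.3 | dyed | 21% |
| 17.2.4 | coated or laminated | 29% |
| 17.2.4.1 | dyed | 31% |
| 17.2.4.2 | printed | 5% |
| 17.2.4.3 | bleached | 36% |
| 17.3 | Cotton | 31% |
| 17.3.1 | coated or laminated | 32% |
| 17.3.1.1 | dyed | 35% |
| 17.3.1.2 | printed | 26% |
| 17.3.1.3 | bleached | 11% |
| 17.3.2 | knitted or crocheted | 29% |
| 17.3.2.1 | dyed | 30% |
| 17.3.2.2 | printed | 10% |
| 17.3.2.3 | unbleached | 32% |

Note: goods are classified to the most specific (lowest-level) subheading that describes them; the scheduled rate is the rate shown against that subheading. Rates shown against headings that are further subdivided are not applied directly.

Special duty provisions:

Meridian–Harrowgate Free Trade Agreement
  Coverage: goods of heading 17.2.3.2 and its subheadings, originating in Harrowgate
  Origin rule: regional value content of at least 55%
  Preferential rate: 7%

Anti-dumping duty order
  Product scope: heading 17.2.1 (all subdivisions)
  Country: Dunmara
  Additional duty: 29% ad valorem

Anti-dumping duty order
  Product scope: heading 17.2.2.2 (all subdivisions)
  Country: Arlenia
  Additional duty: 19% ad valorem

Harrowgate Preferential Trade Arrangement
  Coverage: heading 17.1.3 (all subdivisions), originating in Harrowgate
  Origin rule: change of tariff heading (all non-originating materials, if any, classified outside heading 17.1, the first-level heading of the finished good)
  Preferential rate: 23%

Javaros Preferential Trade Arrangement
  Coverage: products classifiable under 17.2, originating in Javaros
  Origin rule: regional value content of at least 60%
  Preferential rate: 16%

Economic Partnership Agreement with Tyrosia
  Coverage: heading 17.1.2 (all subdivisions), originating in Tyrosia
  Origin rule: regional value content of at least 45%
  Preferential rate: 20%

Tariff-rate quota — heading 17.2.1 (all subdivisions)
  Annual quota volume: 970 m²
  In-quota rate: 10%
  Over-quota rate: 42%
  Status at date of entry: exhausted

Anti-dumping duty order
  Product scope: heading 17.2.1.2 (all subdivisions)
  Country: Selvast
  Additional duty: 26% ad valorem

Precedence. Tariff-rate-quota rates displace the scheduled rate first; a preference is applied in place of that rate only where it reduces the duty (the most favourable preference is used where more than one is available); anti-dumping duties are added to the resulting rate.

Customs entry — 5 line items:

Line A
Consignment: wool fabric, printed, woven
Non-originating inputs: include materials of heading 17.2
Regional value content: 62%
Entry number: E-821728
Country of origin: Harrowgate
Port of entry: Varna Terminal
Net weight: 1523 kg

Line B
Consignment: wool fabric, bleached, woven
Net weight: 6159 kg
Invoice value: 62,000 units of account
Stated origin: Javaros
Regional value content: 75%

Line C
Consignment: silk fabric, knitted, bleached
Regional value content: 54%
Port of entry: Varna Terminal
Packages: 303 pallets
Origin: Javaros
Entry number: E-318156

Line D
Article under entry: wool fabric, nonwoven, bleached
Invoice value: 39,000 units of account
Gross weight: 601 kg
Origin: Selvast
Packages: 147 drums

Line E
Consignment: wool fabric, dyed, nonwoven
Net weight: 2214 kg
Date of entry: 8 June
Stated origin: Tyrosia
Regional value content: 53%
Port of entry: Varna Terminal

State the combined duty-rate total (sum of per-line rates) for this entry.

Line A: wool → 17.2; woven → 17.2.1; printed → 17.2.1.2. Scheduled 26%. quota on 17.2.1 exhausted → over-quota 42%; Harrowgate agreement on 17.2.3.2: 17.2.1.2 not covered; Harrowgate agreement on 17.1.3: 17.2.1.2 not covered. → 42%.
Line B: wool → 17.2; woven → 17.2.1; bleached → 17.2.1.1. Scheduled 17%. quota on 17.2.1 exhausted → over-quota 42%; Javaros agreement on 17.2: RVC ≥ 60% → 16% available; preferential 16%. → 16%.
Line C: silk → 17.1; knitted → 17.1.2; bleached → 17.1.2.3. Scheduled 22%. Javaros agreement on 17.2: 17.1.2.3 not covered. → 22%.
Line D: wool → 17.2; nonwoven → 17.2.3; bleached → 17.2.3.1. Scheduled 4%. No special measure applies. → 4%.
Line E: wool → 17.2; nonwoven → 17.2.3; dyed → 17.2.3.3. Scheduled 21%. Tyrosia agreement on 17.1.2: 17.2.3.3 not covered. → 21%.
Sum: 42% + 16% + 22% + 4% + 21% = 105%.

105%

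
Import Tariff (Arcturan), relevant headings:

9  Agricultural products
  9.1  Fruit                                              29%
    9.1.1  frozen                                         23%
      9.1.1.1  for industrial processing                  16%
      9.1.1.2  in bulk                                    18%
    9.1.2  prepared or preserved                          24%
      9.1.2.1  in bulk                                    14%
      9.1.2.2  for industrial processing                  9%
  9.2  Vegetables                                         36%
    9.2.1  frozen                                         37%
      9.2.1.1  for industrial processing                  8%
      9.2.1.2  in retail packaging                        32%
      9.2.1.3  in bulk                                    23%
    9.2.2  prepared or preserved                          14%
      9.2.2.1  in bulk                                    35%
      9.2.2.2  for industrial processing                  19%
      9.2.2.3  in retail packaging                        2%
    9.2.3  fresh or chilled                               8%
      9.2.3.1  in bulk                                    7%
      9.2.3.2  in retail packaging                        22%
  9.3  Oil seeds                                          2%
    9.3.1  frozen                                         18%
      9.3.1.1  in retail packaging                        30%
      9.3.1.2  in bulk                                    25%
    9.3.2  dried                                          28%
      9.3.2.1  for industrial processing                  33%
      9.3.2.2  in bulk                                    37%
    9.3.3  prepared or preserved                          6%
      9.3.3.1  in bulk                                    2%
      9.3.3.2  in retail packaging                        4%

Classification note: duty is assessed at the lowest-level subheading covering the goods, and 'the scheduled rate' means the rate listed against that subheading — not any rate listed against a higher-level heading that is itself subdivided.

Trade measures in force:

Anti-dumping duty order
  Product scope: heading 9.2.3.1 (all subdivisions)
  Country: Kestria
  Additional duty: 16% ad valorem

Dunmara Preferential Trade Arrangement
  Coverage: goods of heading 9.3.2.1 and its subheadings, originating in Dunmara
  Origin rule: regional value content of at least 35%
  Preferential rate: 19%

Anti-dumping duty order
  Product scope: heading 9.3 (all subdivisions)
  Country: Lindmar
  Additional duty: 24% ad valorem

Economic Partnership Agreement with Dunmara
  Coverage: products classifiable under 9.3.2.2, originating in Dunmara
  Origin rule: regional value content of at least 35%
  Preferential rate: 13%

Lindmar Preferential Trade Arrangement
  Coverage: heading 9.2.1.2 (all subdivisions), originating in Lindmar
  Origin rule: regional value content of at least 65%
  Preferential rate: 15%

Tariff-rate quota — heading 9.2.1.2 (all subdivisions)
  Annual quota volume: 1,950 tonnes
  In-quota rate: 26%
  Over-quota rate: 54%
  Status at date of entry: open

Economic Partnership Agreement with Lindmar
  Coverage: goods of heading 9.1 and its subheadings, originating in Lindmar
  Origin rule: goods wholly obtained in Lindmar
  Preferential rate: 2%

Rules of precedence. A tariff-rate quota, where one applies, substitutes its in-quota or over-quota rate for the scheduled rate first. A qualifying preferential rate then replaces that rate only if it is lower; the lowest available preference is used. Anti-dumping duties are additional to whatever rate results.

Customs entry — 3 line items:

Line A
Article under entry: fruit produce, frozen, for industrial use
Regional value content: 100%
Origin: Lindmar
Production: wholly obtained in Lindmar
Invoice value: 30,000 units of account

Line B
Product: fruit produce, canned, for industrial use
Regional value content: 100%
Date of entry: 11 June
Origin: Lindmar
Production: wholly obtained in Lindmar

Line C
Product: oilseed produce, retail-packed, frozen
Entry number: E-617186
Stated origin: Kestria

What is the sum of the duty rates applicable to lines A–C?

Line A: fruit → 9.1; frozen → 9.1.1; for industrial use → 9.1.1.1. Scheduled 16%. Lindmar agreement on 9.2.1.2: 9.1.1.1 not covered; Lindmar agreement on 9.1: wholly obtained → 2% available; preferential 2%. → 2%.
Line B: fruit → 9.1; canned → 9.1.2; for industrial use → 9.1.2.2. Scheduled 9%. Lindmar agreement on 9.2.1.2: 9.1.2.2 not covered; Lindmar agreement on 9.1: wholly obtained → 2% available; preferential 2%. → 2%.
Line C: oilseed → 9.3; frozen → 9.3.1; retail-packed → 9.3.1.1. Scheduled 30%. No special measure applies. → 30%.
Sum: 2% + 2% + 30% = 34%.

34%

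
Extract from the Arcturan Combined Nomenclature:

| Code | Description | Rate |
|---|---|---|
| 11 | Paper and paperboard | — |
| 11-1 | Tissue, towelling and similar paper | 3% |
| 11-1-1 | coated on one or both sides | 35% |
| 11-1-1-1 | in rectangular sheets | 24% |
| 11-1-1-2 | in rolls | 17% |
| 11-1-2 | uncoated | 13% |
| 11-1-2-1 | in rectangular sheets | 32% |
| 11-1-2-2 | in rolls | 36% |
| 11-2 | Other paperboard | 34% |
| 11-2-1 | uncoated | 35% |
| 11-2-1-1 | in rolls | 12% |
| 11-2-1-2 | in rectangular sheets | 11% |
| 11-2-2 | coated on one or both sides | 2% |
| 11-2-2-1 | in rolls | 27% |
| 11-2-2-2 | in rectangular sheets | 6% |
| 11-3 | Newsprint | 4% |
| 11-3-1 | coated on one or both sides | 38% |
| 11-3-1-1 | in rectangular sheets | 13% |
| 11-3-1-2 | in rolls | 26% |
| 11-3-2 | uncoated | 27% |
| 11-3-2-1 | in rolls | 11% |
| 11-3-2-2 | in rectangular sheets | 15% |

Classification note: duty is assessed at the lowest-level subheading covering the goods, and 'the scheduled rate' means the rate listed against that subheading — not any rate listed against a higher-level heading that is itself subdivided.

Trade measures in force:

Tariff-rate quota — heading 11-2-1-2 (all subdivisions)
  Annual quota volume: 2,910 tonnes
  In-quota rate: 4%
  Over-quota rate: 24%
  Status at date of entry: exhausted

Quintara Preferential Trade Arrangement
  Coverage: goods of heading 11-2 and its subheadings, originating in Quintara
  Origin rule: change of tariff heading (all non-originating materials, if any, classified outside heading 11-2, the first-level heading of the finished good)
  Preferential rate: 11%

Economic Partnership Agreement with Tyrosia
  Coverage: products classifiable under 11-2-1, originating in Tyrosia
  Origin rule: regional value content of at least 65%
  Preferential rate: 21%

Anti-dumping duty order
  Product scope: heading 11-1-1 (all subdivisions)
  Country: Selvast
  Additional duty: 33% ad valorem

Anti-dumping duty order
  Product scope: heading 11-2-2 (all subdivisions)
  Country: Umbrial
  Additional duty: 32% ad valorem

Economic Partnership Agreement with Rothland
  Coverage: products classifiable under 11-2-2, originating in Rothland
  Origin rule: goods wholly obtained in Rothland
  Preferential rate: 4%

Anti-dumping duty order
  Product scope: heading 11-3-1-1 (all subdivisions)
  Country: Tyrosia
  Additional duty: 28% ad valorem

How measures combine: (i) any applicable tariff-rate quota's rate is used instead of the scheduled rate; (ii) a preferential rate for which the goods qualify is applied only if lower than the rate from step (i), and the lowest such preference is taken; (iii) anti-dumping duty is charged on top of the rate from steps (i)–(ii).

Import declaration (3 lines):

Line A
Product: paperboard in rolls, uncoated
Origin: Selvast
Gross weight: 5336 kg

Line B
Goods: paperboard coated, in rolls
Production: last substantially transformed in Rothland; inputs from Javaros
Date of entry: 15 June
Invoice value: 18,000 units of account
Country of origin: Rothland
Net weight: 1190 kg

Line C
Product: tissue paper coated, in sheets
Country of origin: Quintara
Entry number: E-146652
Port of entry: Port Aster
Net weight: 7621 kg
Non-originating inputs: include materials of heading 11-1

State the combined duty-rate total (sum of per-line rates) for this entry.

63%

Line A: paperboard → 11-2; uncoated → 11-2-1; in rolls → 11-2-1-1. Scheduled 12%. No special measure applies. → 12%.
Line B: paperboard → 11-2; coated → 11-2-2; in rolls → 11-2-2-1. Scheduled 27%. Rothland agreement on 11-2-2: not wholly obtained. → 27%.
Line C: tissue paper → 11-1; coated → 11-1-1; in sheets → 11-1-1-1. Scheduled 24%. Quintara agreement on 11-2: 11-1-1-1 not covered. → 24%.
Sum: 12% + 27% + 24% = 63%.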